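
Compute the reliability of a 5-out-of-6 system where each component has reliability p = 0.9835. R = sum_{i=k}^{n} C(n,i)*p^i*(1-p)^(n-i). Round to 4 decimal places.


k = 5, n = 6, p = 0.9835
i=5: C(6,5)=6 * 0.9835^5 * 0.0165^1 = 0.0911
i=6: C(6,6)=1 * 0.9835^6 * 0.0165^0 = 0.905
R = sum of terms = 0.9961

0.9961


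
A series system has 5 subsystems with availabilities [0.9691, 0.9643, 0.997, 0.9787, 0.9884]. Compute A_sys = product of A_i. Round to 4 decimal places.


Subsystems: [0.9691, 0.9643, 0.997, 0.9787, 0.9884]
After subsystem 1 (A=0.9691): product = 0.9691
After subsystem 2 (A=0.9643): product = 0.9345
After subsystem 3 (A=0.997): product = 0.9317
After subsystem 4 (A=0.9787): product = 0.9119
After subsystem 5 (A=0.9884): product = 0.9013
A_sys = 0.9013

0.9013


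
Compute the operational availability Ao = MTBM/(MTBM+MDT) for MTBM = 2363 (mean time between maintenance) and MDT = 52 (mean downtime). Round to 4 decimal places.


MTBM = 2363
MDT = 52
MTBM + MDT = 2415
Ao = 2363 / 2415
Ao = 0.9785

0.9785


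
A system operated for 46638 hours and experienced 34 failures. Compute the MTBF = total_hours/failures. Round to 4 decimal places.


total_hours = 46638
failures = 34
MTBF = 46638 / 34
MTBF = 1371.7059

1371.7059


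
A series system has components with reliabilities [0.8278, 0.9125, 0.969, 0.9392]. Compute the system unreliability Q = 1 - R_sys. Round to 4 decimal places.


Components: [0.8278, 0.9125, 0.969, 0.9392]
After component 1: product = 0.8278
After component 2: product = 0.7554
After component 3: product = 0.732
After component 4: product = 0.6874
R_sys = 0.6874
Q = 1 - 0.6874 = 0.3126

0.3126


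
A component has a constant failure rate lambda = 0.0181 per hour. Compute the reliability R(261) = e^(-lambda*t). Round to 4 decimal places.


lambda = 0.0181
t = 261
lambda * t = 4.7241
R(t) = e^(-4.7241)
R(t) = 0.0089

0.0089


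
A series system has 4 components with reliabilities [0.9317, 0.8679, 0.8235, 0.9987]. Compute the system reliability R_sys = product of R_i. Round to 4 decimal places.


Components: [0.9317, 0.8679, 0.8235, 0.9987]
After component 1 (R=0.9317): product = 0.9317
After component 2 (R=0.8679): product = 0.8086
After component 3 (R=0.8235): product = 0.6659
After component 4 (R=0.9987): product = 0.665
R_sys = 0.665

0.665


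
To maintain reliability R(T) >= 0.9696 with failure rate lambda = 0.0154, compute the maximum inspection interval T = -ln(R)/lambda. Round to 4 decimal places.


R_target = 0.9696
lambda = 0.0154
-ln(0.9696) = 0.0309
T = 0.0309 / 0.0154
T = 2.0047

2.0047


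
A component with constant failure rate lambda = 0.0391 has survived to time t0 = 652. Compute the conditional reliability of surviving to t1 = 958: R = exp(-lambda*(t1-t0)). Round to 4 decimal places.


lambda = 0.0391
t0 = 652, t1 = 958
t1 - t0 = 306
lambda * (t1-t0) = 0.0391 * 306 = 11.9646
R = exp(-11.9646)
R = 0.0

0.0


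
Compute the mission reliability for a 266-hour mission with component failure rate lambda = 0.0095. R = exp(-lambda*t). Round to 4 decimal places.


lambda = 0.0095
mission_time = 266
lambda * t = 0.0095 * 266 = 2.527
R = exp(-2.527)
R = 0.0799

0.0799


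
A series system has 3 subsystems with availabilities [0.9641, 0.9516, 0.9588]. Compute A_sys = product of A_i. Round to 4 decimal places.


Subsystems: [0.9641, 0.9516, 0.9588]
After subsystem 1 (A=0.9641): product = 0.9641
After subsystem 2 (A=0.9516): product = 0.9174
After subsystem 3 (A=0.9588): product = 0.8796
A_sys = 0.8796

0.8796


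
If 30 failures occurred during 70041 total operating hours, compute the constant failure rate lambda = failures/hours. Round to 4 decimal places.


failures = 30
total_hours = 70041
lambda = 30 / 70041
lambda = 0.0004

0.0004


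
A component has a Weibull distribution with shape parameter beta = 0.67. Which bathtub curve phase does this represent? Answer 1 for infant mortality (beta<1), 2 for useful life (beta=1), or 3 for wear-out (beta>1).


beta = 0.67
Compare beta to 1:
beta < 1 => infant mortality (phase 1)
beta = 1 => useful life (phase 2)
beta > 1 => wear-out (phase 3)
Since beta = 0.67, this is infant mortality (decreasing failure rate)
Phase = 1

1


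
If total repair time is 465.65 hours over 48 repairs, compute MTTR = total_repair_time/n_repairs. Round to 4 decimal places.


total_repair_time = 465.65
n_repairs = 48
MTTR = 465.65 / 48
MTTR = 9.701

9.701


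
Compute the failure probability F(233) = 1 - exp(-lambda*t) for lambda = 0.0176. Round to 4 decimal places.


lambda = 0.0176, t = 233
lambda * t = 4.1008
exp(-4.1008) = 0.0166
F(t) = 1 - 0.0166
F(t) = 0.9834

0.9834


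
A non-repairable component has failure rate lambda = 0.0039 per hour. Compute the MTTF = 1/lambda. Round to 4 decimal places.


lambda = 0.0039
MTTF = 1 / 0.0039
MTTF = 256.4103

256.4103


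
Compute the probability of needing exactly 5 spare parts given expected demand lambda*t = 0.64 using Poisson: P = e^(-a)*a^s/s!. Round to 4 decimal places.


a = 0.64, s = 5
e^(-a) = e^(-0.64) = 0.5273
a^s = 0.64^5 = 0.1074
s! = 120
P = 0.5273 * 0.1074 / 120
P = 0.0005

0.0005


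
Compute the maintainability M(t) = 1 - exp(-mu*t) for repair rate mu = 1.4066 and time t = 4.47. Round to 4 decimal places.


mu = 1.4066, t = 4.47
mu * t = 1.4066 * 4.47 = 6.2875
exp(-6.2875) = 0.0019
M(t) = 1 - 0.0019
M(t) = 0.9981

0.9981


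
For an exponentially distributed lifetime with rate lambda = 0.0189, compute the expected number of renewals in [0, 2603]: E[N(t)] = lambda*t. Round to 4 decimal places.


lambda = 0.0189
t = 2603
E[N(t)] = lambda * t
E[N(t)] = 0.0189 * 2603
E[N(t)] = 49.1967

49.1967


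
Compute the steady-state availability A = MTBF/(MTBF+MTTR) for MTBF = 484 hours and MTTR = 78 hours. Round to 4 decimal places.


MTBF = 484
MTTR = 78
MTBF + MTTR = 562
A = 484 / 562
A = 0.8612

0.8612


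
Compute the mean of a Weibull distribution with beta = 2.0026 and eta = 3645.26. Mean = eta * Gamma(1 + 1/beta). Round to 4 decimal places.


beta = 2.0026, eta = 3645.26
1/beta = 0.4994
1 + 1/beta = 1.4994
Gamma(1.4994) = 0.8862
Mean = 3645.26 * 0.8862
Mean = 3230.4517

3230.4517


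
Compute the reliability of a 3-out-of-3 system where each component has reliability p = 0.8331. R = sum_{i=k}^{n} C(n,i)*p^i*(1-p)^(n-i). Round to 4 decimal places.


k = 3, n = 3, p = 0.8331
i=3: C(3,3)=1 * 0.8331^3 * 0.1669^0 = 0.5782
R = sum of terms = 0.5782

0.5782


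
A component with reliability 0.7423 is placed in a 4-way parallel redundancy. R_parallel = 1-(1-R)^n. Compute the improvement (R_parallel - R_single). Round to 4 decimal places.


R_single = 0.7423, n = 4
1 - R_single = 0.2577
(1 - R_single)^n = 0.2577^4 = 0.0044
R_parallel = 1 - 0.0044 = 0.9956
Improvement = 0.9956 - 0.7423
Improvement = 0.2533

0.2533


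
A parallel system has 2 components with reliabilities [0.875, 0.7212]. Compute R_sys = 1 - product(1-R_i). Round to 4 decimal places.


Components: [0.875, 0.7212]
(1 - 0.875) = 0.125, running product = 0.125
(1 - 0.7212) = 0.2788, running product = 0.0349
Product of (1-R_i) = 0.0349
R_sys = 1 - 0.0349 = 0.9651

0.9651


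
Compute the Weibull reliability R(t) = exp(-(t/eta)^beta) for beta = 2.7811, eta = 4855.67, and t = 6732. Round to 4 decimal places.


beta = 2.7811, eta = 4855.67, t = 6732
t/eta = 6732 / 4855.67 = 1.3864
(t/eta)^beta = 1.3864^2.7811 = 2.481
R(t) = exp(-2.481)
R(t) = 0.0837

0.0837


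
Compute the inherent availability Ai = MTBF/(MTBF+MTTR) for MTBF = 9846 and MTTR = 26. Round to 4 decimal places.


MTBF = 9846
MTTR = 26
MTBF + MTTR = 9872
Ai = 9846 / 9872
Ai = 0.9974

0.9974


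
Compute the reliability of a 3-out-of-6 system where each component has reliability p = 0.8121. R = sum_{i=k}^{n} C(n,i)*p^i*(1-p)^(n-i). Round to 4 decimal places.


k = 3, n = 6, p = 0.8121
i=3: C(6,3)=20 * 0.8121^3 * 0.1879^3 = 0.0711
i=4: C(6,4)=15 * 0.8121^4 * 0.1879^2 = 0.2303
i=5: C(6,5)=6 * 0.8121^5 * 0.1879^1 = 0.3982
i=6: C(6,6)=1 * 0.8121^6 * 0.1879^0 = 0.2869
R = sum of terms = 0.9865

0.9865


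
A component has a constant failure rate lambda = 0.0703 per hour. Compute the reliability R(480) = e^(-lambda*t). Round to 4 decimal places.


lambda = 0.0703
t = 480
lambda * t = 33.744
R(t) = e^(-33.744)
R(t) = 0.0

0.0


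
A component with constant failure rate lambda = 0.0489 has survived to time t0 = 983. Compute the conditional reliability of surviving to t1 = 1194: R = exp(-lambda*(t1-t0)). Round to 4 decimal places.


lambda = 0.0489
t0 = 983, t1 = 1194
t1 - t0 = 211
lambda * (t1-t0) = 0.0489 * 211 = 10.3179
R = exp(-10.3179)
R = 0.0

0.0


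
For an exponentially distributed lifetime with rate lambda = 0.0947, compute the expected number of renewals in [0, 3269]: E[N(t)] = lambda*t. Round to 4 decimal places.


lambda = 0.0947
t = 3269
E[N(t)] = lambda * t
E[N(t)] = 0.0947 * 3269
E[N(t)] = 309.5743

309.5743


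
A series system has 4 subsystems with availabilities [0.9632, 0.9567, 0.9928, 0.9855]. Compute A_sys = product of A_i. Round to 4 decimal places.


Subsystems: [0.9632, 0.9567, 0.9928, 0.9855]
After subsystem 1 (A=0.9632): product = 0.9632
After subsystem 2 (A=0.9567): product = 0.9215
After subsystem 3 (A=0.9928): product = 0.9149
After subsystem 4 (A=0.9855): product = 0.9016
A_sys = 0.9016

0.9016


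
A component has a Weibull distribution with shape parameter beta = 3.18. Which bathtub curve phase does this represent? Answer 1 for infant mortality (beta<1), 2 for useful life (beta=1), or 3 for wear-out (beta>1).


beta = 3.18
Compare beta to 1:
beta < 1 => infant mortality (phase 1)
beta = 1 => useful life (phase 2)
beta > 1 => wear-out (phase 3)
Since beta = 3.18, this is wear-out (increasing failure rate)
Phase = 3

3


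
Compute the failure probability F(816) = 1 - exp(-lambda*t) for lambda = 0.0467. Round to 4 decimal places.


lambda = 0.0467, t = 816
lambda * t = 38.1072
exp(-38.1072) = 0.0
F(t) = 1 - 0.0
F(t) = 1.0

1.0


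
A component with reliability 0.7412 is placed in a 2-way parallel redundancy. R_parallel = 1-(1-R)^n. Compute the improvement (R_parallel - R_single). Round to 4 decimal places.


R_single = 0.7412, n = 2
1 - R_single = 0.2588
(1 - R_single)^n = 0.2588^2 = 0.067
R_parallel = 1 - 0.067 = 0.933
Improvement = 0.933 - 0.7412
Improvement = 0.1918

0.1918


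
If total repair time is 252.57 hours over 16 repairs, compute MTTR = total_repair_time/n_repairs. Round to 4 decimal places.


total_repair_time = 252.57
n_repairs = 16
MTTR = 252.57 / 16
MTTR = 15.7856

15.7856


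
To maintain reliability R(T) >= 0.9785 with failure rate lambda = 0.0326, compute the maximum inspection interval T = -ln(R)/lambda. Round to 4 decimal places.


R_target = 0.9785
lambda = 0.0326
-ln(0.9785) = 0.0217
T = 0.0217 / 0.0326
T = 0.6667

0.6667


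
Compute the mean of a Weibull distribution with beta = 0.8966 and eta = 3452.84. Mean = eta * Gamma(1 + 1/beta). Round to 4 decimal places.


beta = 0.8966, eta = 3452.84
1/beta = 1.1153
1 + 1/beta = 2.1153
Gamma(2.1153) = 1.0544
Mean = 3452.84 * 1.0544
Mean = 3640.5815

3640.5815


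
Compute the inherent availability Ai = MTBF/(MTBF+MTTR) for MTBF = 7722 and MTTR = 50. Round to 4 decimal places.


MTBF = 7722
MTTR = 50
MTBF + MTTR = 7772
Ai = 7722 / 7772
Ai = 0.9936

0.9936


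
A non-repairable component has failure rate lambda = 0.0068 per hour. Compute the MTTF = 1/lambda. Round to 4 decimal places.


lambda = 0.0068
MTTF = 1 / 0.0068
MTTF = 147.0588

147.0588


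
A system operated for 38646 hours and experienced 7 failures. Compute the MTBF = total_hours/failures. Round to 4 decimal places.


total_hours = 38646
failures = 7
MTBF = 38646 / 7
MTBF = 5520.8571

5520.8571


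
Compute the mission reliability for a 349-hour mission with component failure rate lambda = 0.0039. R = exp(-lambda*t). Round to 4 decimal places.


lambda = 0.0039
mission_time = 349
lambda * t = 0.0039 * 349 = 1.3611
R = exp(-1.3611)
R = 0.2564

0.2564


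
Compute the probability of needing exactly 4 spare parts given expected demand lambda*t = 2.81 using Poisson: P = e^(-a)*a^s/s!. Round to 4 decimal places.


a = 2.81, s = 4
e^(-a) = e^(-2.81) = 0.0602
a^s = 2.81^4 = 62.3484
s! = 24
P = 0.0602 * 62.3484 / 24
P = 0.1564

0.1564


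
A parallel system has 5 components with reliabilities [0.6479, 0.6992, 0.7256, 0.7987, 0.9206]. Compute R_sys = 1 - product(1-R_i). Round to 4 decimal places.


Components: [0.6479, 0.6992, 0.7256, 0.7987, 0.9206]
(1 - 0.6479) = 0.3521, running product = 0.3521
(1 - 0.6992) = 0.3008, running product = 0.1059
(1 - 0.7256) = 0.2744, running product = 0.0291
(1 - 0.7987) = 0.2013, running product = 0.0059
(1 - 0.9206) = 0.0794, running product = 0.0005
Product of (1-R_i) = 0.0005
R_sys = 1 - 0.0005 = 0.9995

0.9995


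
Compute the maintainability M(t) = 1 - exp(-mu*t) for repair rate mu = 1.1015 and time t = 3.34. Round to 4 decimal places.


mu = 1.1015, t = 3.34
mu * t = 1.1015 * 3.34 = 3.679
exp(-3.679) = 0.0252
M(t) = 1 - 0.0252
M(t) = 0.9748

0.9748


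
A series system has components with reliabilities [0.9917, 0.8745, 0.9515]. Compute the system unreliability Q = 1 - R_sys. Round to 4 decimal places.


Components: [0.9917, 0.8745, 0.9515]
After component 1: product = 0.9917
After component 2: product = 0.8672
After component 3: product = 0.8252
R_sys = 0.8252
Q = 1 - 0.8252 = 0.1748

0.1748


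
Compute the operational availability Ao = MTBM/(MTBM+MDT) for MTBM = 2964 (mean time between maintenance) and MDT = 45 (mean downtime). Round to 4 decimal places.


MTBM = 2964
MDT = 45
MTBM + MDT = 3009
Ao = 2964 / 3009
Ao = 0.985

0.985


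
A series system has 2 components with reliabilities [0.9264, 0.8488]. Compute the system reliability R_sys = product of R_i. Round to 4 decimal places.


Components: [0.9264, 0.8488]
After component 1 (R=0.9264): product = 0.9264
After component 2 (R=0.8488): product = 0.7863
R_sys = 0.7863

0.7863


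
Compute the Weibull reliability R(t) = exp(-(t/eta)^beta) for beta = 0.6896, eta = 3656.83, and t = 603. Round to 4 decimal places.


beta = 0.6896, eta = 3656.83, t = 603
t/eta = 603 / 3656.83 = 0.1649
(t/eta)^beta = 0.1649^0.6896 = 0.2885
R(t) = exp(-0.2885)
R(t) = 0.7494

0.7494


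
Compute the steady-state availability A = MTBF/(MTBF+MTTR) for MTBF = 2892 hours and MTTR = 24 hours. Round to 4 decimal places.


MTBF = 2892
MTTR = 24
MTBF + MTTR = 2916
A = 2892 / 2916
A = 0.9918

0.9918


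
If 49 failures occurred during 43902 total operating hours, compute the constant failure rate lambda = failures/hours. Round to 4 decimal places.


failures = 49
total_hours = 43902
lambda = 49 / 43902
lambda = 0.0011

0.0011


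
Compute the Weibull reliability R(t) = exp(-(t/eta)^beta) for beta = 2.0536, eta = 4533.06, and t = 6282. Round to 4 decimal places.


beta = 2.0536, eta = 4533.06, t = 6282
t/eta = 6282 / 4533.06 = 1.3858
(t/eta)^beta = 1.3858^2.0536 = 1.9544
R(t) = exp(-1.9544)
R(t) = 0.1417

0.1417


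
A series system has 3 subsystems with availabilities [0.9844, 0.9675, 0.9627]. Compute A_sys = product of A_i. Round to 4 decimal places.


Subsystems: [0.9844, 0.9675, 0.9627]
After subsystem 1 (A=0.9844): product = 0.9844
After subsystem 2 (A=0.9675): product = 0.9524
After subsystem 3 (A=0.9627): product = 0.9169
A_sys = 0.9169

0.9169


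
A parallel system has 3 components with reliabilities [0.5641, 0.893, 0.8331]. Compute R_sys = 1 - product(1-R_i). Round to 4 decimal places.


Components: [0.5641, 0.893, 0.8331]
(1 - 0.5641) = 0.4359, running product = 0.4359
(1 - 0.893) = 0.107, running product = 0.0466
(1 - 0.8331) = 0.1669, running product = 0.0078
Product of (1-R_i) = 0.0078
R_sys = 1 - 0.0078 = 0.9922

0.9922


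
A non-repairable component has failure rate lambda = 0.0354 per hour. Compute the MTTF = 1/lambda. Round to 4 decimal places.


lambda = 0.0354
MTTF = 1 / 0.0354
MTTF = 28.2486

28.2486


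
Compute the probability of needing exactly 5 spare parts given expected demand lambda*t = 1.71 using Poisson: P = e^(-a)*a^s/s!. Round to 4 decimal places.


a = 1.71, s = 5
e^(-a) = e^(-1.71) = 0.1809
a^s = 1.71^5 = 14.6211
s! = 120
P = 0.1809 * 14.6211 / 120
P = 0.022

0.022


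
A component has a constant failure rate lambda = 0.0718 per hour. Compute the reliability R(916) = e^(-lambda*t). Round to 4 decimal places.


lambda = 0.0718
t = 916
lambda * t = 65.7688
R(t) = e^(-65.7688)
R(t) = 0.0

0.0


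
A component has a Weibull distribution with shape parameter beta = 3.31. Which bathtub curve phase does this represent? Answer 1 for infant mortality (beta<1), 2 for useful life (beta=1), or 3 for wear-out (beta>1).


beta = 3.31
Compare beta to 1:
beta < 1 => infant mortality (phase 1)
beta = 1 => useful life (phase 2)
beta > 1 => wear-out (phase 3)
Since beta = 3.31, this is wear-out (increasing failure rate)
Phase = 3

3


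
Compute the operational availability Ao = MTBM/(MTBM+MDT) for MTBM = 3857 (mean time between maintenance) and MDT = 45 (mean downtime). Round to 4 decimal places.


MTBM = 3857
MDT = 45
MTBM + MDT = 3902
Ao = 3857 / 3902
Ao = 0.9885

0.9885


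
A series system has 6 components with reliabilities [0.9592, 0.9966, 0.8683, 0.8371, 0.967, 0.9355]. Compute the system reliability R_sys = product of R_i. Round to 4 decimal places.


Components: [0.9592, 0.9966, 0.8683, 0.8371, 0.967, 0.9355]
After component 1 (R=0.9592): product = 0.9592
After component 2 (R=0.9966): product = 0.9559
After component 3 (R=0.8683): product = 0.83
After component 4 (R=0.8371): product = 0.6948
After component 5 (R=0.967): product = 0.6719
After component 6 (R=0.9355): product = 0.6286
R_sys = 0.6286

0.6286


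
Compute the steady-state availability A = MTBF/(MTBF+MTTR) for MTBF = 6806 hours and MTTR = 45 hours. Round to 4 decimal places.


MTBF = 6806
MTTR = 45
MTBF + MTTR = 6851
A = 6806 / 6851
A = 0.9934

0.9934


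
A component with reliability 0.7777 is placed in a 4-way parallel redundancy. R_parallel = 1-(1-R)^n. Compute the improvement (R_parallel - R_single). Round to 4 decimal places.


R_single = 0.7777, n = 4
1 - R_single = 0.2223
(1 - R_single)^n = 0.2223^4 = 0.0024
R_parallel = 1 - 0.0024 = 0.9976
Improvement = 0.9976 - 0.7777
Improvement = 0.2199

0.2199


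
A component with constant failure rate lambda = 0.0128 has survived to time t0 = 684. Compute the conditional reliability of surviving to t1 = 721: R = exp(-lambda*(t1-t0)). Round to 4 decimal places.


lambda = 0.0128
t0 = 684, t1 = 721
t1 - t0 = 37
lambda * (t1-t0) = 0.0128 * 37 = 0.4736
R = exp(-0.4736)
R = 0.6228

0.6228


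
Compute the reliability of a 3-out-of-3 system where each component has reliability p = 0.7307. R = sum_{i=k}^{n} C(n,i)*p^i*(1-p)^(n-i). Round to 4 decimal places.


k = 3, n = 3, p = 0.7307
i=3: C(3,3)=1 * 0.7307^3 * 0.2693^0 = 0.3901
R = sum of terms = 0.3901

0.3901


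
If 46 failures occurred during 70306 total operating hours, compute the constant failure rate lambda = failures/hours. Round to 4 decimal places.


failures = 46
total_hours = 70306
lambda = 46 / 70306
lambda = 0.0007

0.0007


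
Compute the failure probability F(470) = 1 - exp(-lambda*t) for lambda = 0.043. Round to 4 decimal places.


lambda = 0.043, t = 470
lambda * t = 20.21
exp(-20.21) = 0.0
F(t) = 1 - 0.0
F(t) = 1.0

1.0


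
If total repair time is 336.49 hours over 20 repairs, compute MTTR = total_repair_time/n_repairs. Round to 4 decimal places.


total_repair_time = 336.49
n_repairs = 20
MTTR = 336.49 / 20
MTTR = 16.8245

16.8245


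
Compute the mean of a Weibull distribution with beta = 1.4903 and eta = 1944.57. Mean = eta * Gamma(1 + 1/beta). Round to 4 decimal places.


beta = 1.4903, eta = 1944.57
1/beta = 0.671
1 + 1/beta = 1.671
Gamma(1.671) = 0.9035
Mean = 1944.57 * 0.9035
Mean = 1756.85

1756.85


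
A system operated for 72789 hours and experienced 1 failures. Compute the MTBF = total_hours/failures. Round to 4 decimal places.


total_hours = 72789
failures = 1
MTBF = 72789 / 1
MTBF = 72789.0

72789.0


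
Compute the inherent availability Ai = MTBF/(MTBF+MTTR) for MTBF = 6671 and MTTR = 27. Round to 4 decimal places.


MTBF = 6671
MTTR = 27
MTBF + MTTR = 6698
Ai = 6671 / 6698
Ai = 0.996

0.996


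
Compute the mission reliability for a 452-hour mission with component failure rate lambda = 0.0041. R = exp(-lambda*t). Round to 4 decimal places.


lambda = 0.0041
mission_time = 452
lambda * t = 0.0041 * 452 = 1.8532
R = exp(-1.8532)
R = 0.1567

0.1567


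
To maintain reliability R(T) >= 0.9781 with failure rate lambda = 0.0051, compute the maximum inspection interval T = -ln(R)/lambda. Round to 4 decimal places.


R_target = 0.9781
lambda = 0.0051
-ln(0.9781) = 0.0221
T = 0.0221 / 0.0051
T = 4.3418

4.3418


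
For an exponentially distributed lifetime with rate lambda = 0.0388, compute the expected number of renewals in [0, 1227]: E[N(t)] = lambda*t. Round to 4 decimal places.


lambda = 0.0388
t = 1227
E[N(t)] = lambda * t
E[N(t)] = 0.0388 * 1227
E[N(t)] = 47.6076

47.6076


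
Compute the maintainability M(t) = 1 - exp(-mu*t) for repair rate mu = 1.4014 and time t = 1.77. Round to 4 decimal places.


mu = 1.4014, t = 1.77
mu * t = 1.4014 * 1.77 = 2.4805
exp(-2.4805) = 0.0837
M(t) = 1 - 0.0837
M(t) = 0.9163

0.9163


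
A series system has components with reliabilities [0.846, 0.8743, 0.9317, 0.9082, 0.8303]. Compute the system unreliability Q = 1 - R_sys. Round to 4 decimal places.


Components: [0.846, 0.8743, 0.9317, 0.9082, 0.8303]
After component 1: product = 0.846
After component 2: product = 0.7397
After component 3: product = 0.6891
After component 4: product = 0.6259
After component 5: product = 0.5197
R_sys = 0.5197
Q = 1 - 0.5197 = 0.4803

0.4803


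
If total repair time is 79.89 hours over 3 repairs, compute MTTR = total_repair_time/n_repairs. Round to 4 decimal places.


total_repair_time = 79.89
n_repairs = 3
MTTR = 79.89 / 3
MTTR = 26.63

26.63


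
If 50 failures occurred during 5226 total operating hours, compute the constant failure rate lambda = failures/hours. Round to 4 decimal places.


failures = 50
total_hours = 5226
lambda = 50 / 5226
lambda = 0.0096

0.0096


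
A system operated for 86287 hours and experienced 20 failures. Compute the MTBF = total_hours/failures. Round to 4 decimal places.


total_hours = 86287
failures = 20
MTBF = 86287 / 20
MTBF = 4314.35

4314.35


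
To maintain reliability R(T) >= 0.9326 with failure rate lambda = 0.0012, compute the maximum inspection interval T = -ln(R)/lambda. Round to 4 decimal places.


R_target = 0.9326
lambda = 0.0012
-ln(0.9326) = 0.0698
T = 0.0698 / 0.0012
T = 58.1491

58.1491


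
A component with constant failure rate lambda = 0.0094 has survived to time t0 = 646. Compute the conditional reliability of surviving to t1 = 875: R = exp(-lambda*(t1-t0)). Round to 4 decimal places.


lambda = 0.0094
t0 = 646, t1 = 875
t1 - t0 = 229
lambda * (t1-t0) = 0.0094 * 229 = 2.1526
R = exp(-2.1526)
R = 0.1162

0.1162


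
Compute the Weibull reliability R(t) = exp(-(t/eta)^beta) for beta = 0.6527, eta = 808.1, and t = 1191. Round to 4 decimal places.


beta = 0.6527, eta = 808.1, t = 1191
t/eta = 1191 / 808.1 = 1.4738
(t/eta)^beta = 1.4738^0.6527 = 1.2881
R(t) = exp(-1.2881)
R(t) = 0.2758

0.2758


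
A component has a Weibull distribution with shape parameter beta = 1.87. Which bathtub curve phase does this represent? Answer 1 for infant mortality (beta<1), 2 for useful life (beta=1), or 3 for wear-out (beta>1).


beta = 1.87
Compare beta to 1:
beta < 1 => infant mortality (phase 1)
beta = 1 => useful life (phase 2)
beta > 1 => wear-out (phase 3)
Since beta = 1.87, this is wear-out (increasing failure rate)
Phase = 3

3


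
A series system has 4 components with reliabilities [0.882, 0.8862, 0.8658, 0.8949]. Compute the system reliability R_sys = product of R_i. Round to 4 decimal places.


Components: [0.882, 0.8862, 0.8658, 0.8949]
After component 1 (R=0.882): product = 0.882
After component 2 (R=0.8862): product = 0.7816
After component 3 (R=0.8658): product = 0.6767
After component 4 (R=0.8949): product = 0.6056
R_sys = 0.6056

0.6056


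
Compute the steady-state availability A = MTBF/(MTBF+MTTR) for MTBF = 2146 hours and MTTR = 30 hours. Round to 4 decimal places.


MTBF = 2146
MTTR = 30
MTBF + MTTR = 2176
A = 2146 / 2176
A = 0.9862

0.9862


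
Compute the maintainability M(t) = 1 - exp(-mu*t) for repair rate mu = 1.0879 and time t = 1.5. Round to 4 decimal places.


mu = 1.0879, t = 1.5
mu * t = 1.0879 * 1.5 = 1.6319
exp(-1.6319) = 0.1956
M(t) = 1 - 0.1956
M(t) = 0.8044

0.8044


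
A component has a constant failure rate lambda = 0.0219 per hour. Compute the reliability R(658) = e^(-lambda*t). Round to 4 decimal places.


lambda = 0.0219
t = 658
lambda * t = 14.4102
R(t) = e^(-14.4102)
R(t) = 0.0

0.0


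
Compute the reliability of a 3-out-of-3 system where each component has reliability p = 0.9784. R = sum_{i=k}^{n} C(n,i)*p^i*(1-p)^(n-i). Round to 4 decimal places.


k = 3, n = 3, p = 0.9784
i=3: C(3,3)=1 * 0.9784^3 * 0.0216^0 = 0.9366
R = sum of terms = 0.9366

0.9366


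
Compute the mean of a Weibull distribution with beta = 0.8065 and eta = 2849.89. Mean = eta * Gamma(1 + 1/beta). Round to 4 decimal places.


beta = 0.8065, eta = 2849.89
1/beta = 1.2399
1 + 1/beta = 2.2399
Gamma(2.2399) = 1.1265
Mean = 2849.89 * 1.1265
Mean = 3210.4541

3210.4541


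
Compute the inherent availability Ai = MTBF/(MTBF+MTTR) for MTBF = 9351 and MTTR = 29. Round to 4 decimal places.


MTBF = 9351
MTTR = 29
MTBF + MTTR = 9380
Ai = 9351 / 9380
Ai = 0.9969

0.9969


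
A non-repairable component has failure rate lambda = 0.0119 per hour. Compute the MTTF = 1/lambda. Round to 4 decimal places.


lambda = 0.0119
MTTF = 1 / 0.0119
MTTF = 84.0336

84.0336


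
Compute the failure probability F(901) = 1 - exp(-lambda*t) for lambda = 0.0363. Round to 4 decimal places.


lambda = 0.0363, t = 901
lambda * t = 32.7063
exp(-32.7063) = 0.0
F(t) = 1 - 0.0
F(t) = 1.0

1.0


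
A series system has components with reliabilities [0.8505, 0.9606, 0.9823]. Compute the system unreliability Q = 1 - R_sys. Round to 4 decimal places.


Components: [0.8505, 0.9606, 0.9823]
After component 1: product = 0.8505
After component 2: product = 0.817
After component 3: product = 0.8025
R_sys = 0.8025
Q = 1 - 0.8025 = 0.1975

0.1975


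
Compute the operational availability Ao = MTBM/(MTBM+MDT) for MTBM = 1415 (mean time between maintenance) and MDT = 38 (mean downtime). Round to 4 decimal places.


MTBM = 1415
MDT = 38
MTBM + MDT = 1453
Ao = 1415 / 1453
Ao = 0.9738

0.9738


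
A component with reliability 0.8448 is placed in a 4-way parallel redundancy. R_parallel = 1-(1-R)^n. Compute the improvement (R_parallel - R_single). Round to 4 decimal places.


R_single = 0.8448, n = 4
1 - R_single = 0.1552
(1 - R_single)^n = 0.1552^4 = 0.0006
R_parallel = 1 - 0.0006 = 0.9994
Improvement = 0.9994 - 0.8448
Improvement = 0.1546

0.1546


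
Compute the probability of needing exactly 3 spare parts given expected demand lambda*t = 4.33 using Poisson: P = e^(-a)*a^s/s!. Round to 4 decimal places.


a = 4.33, s = 3
e^(-a) = e^(-4.33) = 0.0132
a^s = 4.33^3 = 81.1827
s! = 6
P = 0.0132 * 81.1827 / 6
P = 0.1782

0.1782


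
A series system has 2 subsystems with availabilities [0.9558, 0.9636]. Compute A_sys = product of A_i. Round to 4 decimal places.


Subsystems: [0.9558, 0.9636]
After subsystem 1 (A=0.9558): product = 0.9558
After subsystem 2 (A=0.9636): product = 0.921
A_sys = 0.921

0.921


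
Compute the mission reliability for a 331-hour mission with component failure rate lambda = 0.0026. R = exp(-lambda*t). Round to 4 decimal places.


lambda = 0.0026
mission_time = 331
lambda * t = 0.0026 * 331 = 0.8606
R = exp(-0.8606)
R = 0.4229

0.4229


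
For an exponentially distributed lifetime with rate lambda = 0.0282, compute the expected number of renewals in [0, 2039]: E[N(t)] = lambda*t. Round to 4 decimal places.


lambda = 0.0282
t = 2039
E[N(t)] = lambda * t
E[N(t)] = 0.0282 * 2039
E[N(t)] = 57.4998

57.4998


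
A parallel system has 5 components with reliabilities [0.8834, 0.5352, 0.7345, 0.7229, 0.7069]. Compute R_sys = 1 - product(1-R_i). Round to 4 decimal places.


Components: [0.8834, 0.5352, 0.7345, 0.7229, 0.7069]
(1 - 0.8834) = 0.1166, running product = 0.1166
(1 - 0.5352) = 0.4648, running product = 0.0542
(1 - 0.7345) = 0.2655, running product = 0.0144
(1 - 0.7229) = 0.2771, running product = 0.004
(1 - 0.7069) = 0.2931, running product = 0.0012
Product of (1-R_i) = 0.0012
R_sys = 1 - 0.0012 = 0.9988

0.9988


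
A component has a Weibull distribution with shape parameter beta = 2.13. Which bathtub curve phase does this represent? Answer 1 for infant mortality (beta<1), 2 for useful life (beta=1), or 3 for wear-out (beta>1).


beta = 2.13
Compare beta to 1:
beta < 1 => infant mortality (phase 1)
beta = 1 => useful life (phase 2)
beta > 1 => wear-out (phase 3)
Since beta = 2.13, this is wear-out (increasing failure rate)
Phase = 3

3


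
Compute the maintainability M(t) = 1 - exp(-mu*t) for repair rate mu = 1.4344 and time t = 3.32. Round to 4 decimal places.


mu = 1.4344, t = 3.32
mu * t = 1.4344 * 3.32 = 4.7622
exp(-4.7622) = 0.0085
M(t) = 1 - 0.0085
M(t) = 0.9915

0.9915


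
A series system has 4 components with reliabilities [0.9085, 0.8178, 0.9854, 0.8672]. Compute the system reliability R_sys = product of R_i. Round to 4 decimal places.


Components: [0.9085, 0.8178, 0.9854, 0.8672]
After component 1 (R=0.9085): product = 0.9085
After component 2 (R=0.8178): product = 0.743
After component 3 (R=0.9854): product = 0.7321
After component 4 (R=0.8672): product = 0.6349
R_sys = 0.6349

0.6349


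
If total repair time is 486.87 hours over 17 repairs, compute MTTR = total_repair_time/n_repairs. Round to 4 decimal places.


total_repair_time = 486.87
n_repairs = 17
MTTR = 486.87 / 17
MTTR = 28.6394

28.6394


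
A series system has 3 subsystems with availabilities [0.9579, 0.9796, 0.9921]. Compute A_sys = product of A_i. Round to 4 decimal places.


Subsystems: [0.9579, 0.9796, 0.9921]
After subsystem 1 (A=0.9579): product = 0.9579
After subsystem 2 (A=0.9796): product = 0.9384
After subsystem 3 (A=0.9921): product = 0.9309
A_sys = 0.9309

0.9309


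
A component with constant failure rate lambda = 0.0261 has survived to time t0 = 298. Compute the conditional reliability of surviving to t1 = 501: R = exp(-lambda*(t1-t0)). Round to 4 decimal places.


lambda = 0.0261
t0 = 298, t1 = 501
t1 - t0 = 203
lambda * (t1-t0) = 0.0261 * 203 = 5.2983
R = exp(-5.2983)
R = 0.005

0.005


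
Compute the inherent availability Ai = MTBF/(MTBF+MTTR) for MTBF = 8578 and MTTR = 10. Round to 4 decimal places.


MTBF = 8578
MTTR = 10
MTBF + MTTR = 8588
Ai = 8578 / 8588
Ai = 0.9988

0.9988


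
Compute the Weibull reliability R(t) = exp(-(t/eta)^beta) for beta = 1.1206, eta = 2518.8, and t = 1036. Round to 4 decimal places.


beta = 1.1206, eta = 2518.8, t = 1036
t/eta = 1036 / 2518.8 = 0.4113
(t/eta)^beta = 0.4113^1.1206 = 0.3695
R(t) = exp(-0.3695)
R(t) = 0.6911

0.6911


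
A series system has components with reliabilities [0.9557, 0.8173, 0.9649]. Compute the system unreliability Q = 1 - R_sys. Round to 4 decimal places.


Components: [0.9557, 0.8173, 0.9649]
After component 1: product = 0.9557
After component 2: product = 0.7811
After component 3: product = 0.7537
R_sys = 0.7537
Q = 1 - 0.7537 = 0.2463

0.2463


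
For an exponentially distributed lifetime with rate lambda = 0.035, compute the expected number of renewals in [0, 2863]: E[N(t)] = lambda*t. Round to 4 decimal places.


lambda = 0.035
t = 2863
E[N(t)] = lambda * t
E[N(t)] = 0.035 * 2863
E[N(t)] = 100.205

100.205


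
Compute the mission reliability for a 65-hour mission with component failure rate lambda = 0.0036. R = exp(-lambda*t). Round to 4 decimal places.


lambda = 0.0036
mission_time = 65
lambda * t = 0.0036 * 65 = 0.234
R = exp(-0.234)
R = 0.7914

0.7914


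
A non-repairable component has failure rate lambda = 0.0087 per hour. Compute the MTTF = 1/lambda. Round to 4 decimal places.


lambda = 0.0087
MTTF = 1 / 0.0087
MTTF = 114.9425

114.9425


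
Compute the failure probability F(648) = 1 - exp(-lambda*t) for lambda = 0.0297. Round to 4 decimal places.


lambda = 0.0297, t = 648
lambda * t = 19.2456
exp(-19.2456) = 0.0
F(t) = 1 - 0.0
F(t) = 1.0

1.0


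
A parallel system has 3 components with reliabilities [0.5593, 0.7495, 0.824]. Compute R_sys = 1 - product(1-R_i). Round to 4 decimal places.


Components: [0.5593, 0.7495, 0.824]
(1 - 0.5593) = 0.4407, running product = 0.4407
(1 - 0.7495) = 0.2505, running product = 0.1104
(1 - 0.824) = 0.176, running product = 0.0194
Product of (1-R_i) = 0.0194
R_sys = 1 - 0.0194 = 0.9806

0.9806


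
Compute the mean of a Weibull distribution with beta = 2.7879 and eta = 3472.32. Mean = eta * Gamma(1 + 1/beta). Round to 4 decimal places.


beta = 2.7879, eta = 3472.32
1/beta = 0.3587
1 + 1/beta = 1.3587
Gamma(1.3587) = 0.8903
Mean = 3472.32 * 0.8903
Mean = 3091.4254

3091.4254


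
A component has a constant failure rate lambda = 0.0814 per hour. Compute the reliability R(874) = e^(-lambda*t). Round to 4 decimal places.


lambda = 0.0814
t = 874
lambda * t = 71.1436
R(t) = e^(-71.1436)
R(t) = 0.0

0.0


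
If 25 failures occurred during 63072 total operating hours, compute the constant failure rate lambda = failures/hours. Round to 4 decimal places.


failures = 25
total_hours = 63072
lambda = 25 / 63072
lambda = 0.0004

0.0004


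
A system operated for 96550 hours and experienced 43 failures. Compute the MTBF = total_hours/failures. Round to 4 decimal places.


total_hours = 96550
failures = 43
MTBF = 96550 / 43
MTBF = 2245.3488

2245.3488


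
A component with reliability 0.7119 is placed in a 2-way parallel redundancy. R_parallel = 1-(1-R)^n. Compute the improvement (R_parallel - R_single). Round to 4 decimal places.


R_single = 0.7119, n = 2
1 - R_single = 0.2881
(1 - R_single)^n = 0.2881^2 = 0.083
R_parallel = 1 - 0.083 = 0.917
Improvement = 0.917 - 0.7119
Improvement = 0.2051

0.2051


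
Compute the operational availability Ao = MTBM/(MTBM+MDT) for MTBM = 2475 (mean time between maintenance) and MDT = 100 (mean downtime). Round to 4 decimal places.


MTBM = 2475
MDT = 100
MTBM + MDT = 2575
Ao = 2475 / 2575
Ao = 0.9612

0.9612


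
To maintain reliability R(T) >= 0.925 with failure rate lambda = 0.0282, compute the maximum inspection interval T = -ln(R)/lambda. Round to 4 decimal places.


R_target = 0.925
lambda = 0.0282
-ln(0.925) = 0.078
T = 0.078 / 0.0282
T = 2.7646

2.7646


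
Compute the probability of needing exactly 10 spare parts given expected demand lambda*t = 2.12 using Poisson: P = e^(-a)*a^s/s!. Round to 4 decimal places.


a = 2.12, s = 10
e^(-a) = e^(-2.12) = 0.12
a^s = 2.12^10 = 1833.828
s! = 3628800
P = 0.12 * 1833.828 / 3628800
P = 0.0001

0.0001


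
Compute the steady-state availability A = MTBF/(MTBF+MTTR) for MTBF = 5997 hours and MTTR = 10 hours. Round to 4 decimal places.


MTBF = 5997
MTTR = 10
MTBF + MTTR = 6007
A = 5997 / 6007
A = 0.9983

0.9983


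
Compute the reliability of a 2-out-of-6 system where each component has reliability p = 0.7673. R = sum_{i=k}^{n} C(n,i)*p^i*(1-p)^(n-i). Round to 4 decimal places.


k = 2, n = 6, p = 0.7673
i=2: C(6,2)=15 * 0.7673^2 * 0.2327^4 = 0.0259
i=3: C(6,3)=20 * 0.7673^3 * 0.2327^3 = 0.1138
i=4: C(6,4)=15 * 0.7673^4 * 0.2327^2 = 0.2815
i=5: C(6,5)=6 * 0.7673^5 * 0.2327^1 = 0.3713
i=6: C(6,6)=1 * 0.7673^6 * 0.2327^0 = 0.2041
R = sum of terms = 0.9967

0.9967


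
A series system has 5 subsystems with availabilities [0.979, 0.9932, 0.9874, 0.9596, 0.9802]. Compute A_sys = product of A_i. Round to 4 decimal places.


Subsystems: [0.979, 0.9932, 0.9874, 0.9596, 0.9802]
After subsystem 1 (A=0.979): product = 0.979
After subsystem 2 (A=0.9932): product = 0.9723
After subsystem 3 (A=0.9874): product = 0.9601
After subsystem 4 (A=0.9596): product = 0.9213
After subsystem 5 (A=0.9802): product = 0.9031
A_sys = 0.9031

0.9031


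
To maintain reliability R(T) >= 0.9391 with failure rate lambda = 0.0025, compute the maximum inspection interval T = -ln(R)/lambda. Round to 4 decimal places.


R_target = 0.9391
lambda = 0.0025
-ln(0.9391) = 0.0628
T = 0.0628 / 0.0025
T = 25.1333

25.1333


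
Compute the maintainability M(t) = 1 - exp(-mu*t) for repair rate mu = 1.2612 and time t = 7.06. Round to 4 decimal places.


mu = 1.2612, t = 7.06
mu * t = 1.2612 * 7.06 = 8.9041
exp(-8.9041) = 0.0001
M(t) = 1 - 0.0001
M(t) = 0.9999

0.9999


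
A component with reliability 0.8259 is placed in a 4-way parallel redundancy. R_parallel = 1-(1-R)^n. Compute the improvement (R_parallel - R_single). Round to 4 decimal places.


R_single = 0.8259, n = 4
1 - R_single = 0.1741
(1 - R_single)^n = 0.1741^4 = 0.0009
R_parallel = 1 - 0.0009 = 0.9991
Improvement = 0.9991 - 0.8259
Improvement = 0.1732

0.1732


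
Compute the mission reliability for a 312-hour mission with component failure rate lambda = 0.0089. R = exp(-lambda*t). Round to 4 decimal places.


lambda = 0.0089
mission_time = 312
lambda * t = 0.0089 * 312 = 2.7768
R = exp(-2.7768)
R = 0.0622

0.0622


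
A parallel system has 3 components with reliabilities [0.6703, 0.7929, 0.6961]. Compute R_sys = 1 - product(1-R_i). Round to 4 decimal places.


Components: [0.6703, 0.7929, 0.6961]
(1 - 0.6703) = 0.3297, running product = 0.3297
(1 - 0.7929) = 0.2071, running product = 0.0683
(1 - 0.6961) = 0.3039, running product = 0.0208
Product of (1-R_i) = 0.0208
R_sys = 1 - 0.0208 = 0.9792

0.9792


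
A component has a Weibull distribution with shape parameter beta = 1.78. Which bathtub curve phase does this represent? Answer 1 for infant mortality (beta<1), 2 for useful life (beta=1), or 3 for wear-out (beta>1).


beta = 1.78
Compare beta to 1:
beta < 1 => infant mortality (phase 1)
beta = 1 => useful life (phase 2)
beta > 1 => wear-out (phase 3)
Since beta = 1.78, this is wear-out (increasing failure rate)
Phase = 3

3


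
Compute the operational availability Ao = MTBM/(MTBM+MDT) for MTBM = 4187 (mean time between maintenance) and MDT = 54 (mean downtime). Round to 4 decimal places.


MTBM = 4187
MDT = 54
MTBM + MDT = 4241
Ao = 4187 / 4241
Ao = 0.9873

0.9873


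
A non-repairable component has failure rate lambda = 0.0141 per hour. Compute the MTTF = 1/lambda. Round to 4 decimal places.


lambda = 0.0141
MTTF = 1 / 0.0141
MTTF = 70.922

70.922


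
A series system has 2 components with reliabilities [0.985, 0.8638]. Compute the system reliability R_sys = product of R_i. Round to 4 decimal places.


Components: [0.985, 0.8638]
After component 1 (R=0.985): product = 0.985
After component 2 (R=0.8638): product = 0.8508
R_sys = 0.8508

0.8508


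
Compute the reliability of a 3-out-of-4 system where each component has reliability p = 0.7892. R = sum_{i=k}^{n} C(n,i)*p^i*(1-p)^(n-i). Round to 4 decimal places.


k = 3, n = 4, p = 0.7892
i=3: C(4,3)=4 * 0.7892^3 * 0.2108^1 = 0.4145
i=4: C(4,4)=1 * 0.7892^4 * 0.2108^0 = 0.3879
R = sum of terms = 0.8024

0.8024


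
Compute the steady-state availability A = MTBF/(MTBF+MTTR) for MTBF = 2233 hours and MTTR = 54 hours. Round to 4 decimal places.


MTBF = 2233
MTTR = 54
MTBF + MTTR = 2287
A = 2233 / 2287
A = 0.9764

0.9764


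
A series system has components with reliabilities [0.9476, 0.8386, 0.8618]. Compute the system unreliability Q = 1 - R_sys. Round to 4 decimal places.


Components: [0.9476, 0.8386, 0.8618]
After component 1: product = 0.9476
After component 2: product = 0.7947
After component 3: product = 0.6848
R_sys = 0.6848
Q = 1 - 0.6848 = 0.3152

0.3152
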